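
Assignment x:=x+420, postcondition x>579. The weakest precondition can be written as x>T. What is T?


Formula: wp(x:=E, P) = P[E/x] (substitute E for x in postcondition)
Step 1: Postcondition: x>579
Step 2: Substitute x+420 for x: x+420>579
Step 3: Solve for x: x > 579-420 = 159

159


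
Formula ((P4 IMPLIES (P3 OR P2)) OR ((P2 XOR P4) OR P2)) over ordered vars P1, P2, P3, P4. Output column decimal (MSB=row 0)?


Formula: ((P4 IMPLIES (P3 OR P2)) OR ((P2 XOR P4) OR P2)) over P1, P2, P3, P4 (16 rows)
Evaluate each row (bits = P1,P2,P3,P4, MSB first):
  row 0 [0000]: ((0 IMPLIES (0 OR 0)) OR ((0 XOR 0) OR 0)) -> 1
  row 1 [0001]: ((1 IMPLIES (0 OR 0)) OR ((0 XOR 1) OR 0)) -> 1
  row 2 [0010]: ((0 IMPLIES (1 OR 0)) OR ((0 XOR 0) OR 0)) -> 1
  row 3 [0011]: ((1 IMPLIES (1 OR 0)) OR ((0 XOR 1) OR 0)) -> 1
  row 4 [0100]: ((0 IMPLIES (0 OR 1)) OR ((1 XOR 0) OR 1)) -> 1
  row 5 [0101]: ((1 IMPLIES (0 OR 1)) OR ((1 XOR 1) OR 1)) -> 1
  row 6 [0110]: ((0 IMPLIES (1 OR 1)) OR ((1 XOR 0) OR 1)) -> 1
  row 7 [0111]: ((1 IMPLIES (1 OR 1)) OR ((1 XOR 1) OR 1)) -> 1
  row 8 [1000]: ((0 IMPLIES (0 OR 0)) OR ((0 XOR 0) OR 0)) -> 1
  row 9 [1001]: ((1 IMPLIES (0 OR 0)) OR ((0 XOR 1) OR 0)) -> 1
  row 10 [1010]: ((0 IMPLIES (1 OR 0)) OR ((0 XOR 0) OR 0)) -> 1
  row 11 [1011]: ((1 IMPLIES (1 OR 0)) OR ((0 XOR 1) OR 0)) -> 1
  row 12 [1100]: ((0 IMPLIES (0 OR 1)) OR ((1 XOR 0) OR 1)) -> 1
  row 13 [1101]: ((1 IMPLIES (0 OR 1)) OR ((1 XOR 1) OR 1)) -> 1
  row 14 [1110]: ((0 IMPLIES (1 OR 1)) OR ((1 XOR 0) OR 1)) -> 1
  row 15 [1111]: ((1 IMPLIES (1 OR 1)) OR ((1 XOR 1) OR 1)) -> 1
Full result column, 4 rows per line (P1,P2 fixed per line; P3,P4 runs 00..11 left to right):
  rows 0-3 [P1,P2=00]: 1111  = hex F
  rows 4-7 [P1,P2=01]: 1111  = hex F
  rows 8-11 [P1,P2=10]: 1111  = hex F
  rows 12-15 [P1,P2=11]: 1111  = hex F
Output column (row 0 .. row 15) = 1111111111111111
Output column grouped in 4s = 1111 1111 1111 1111 = 0xFFFF
Convert to decimal digit by digit (value = value*16 + digit):
  F -> 15
  15*16 + 15 (F) = 255
  255*16 + 15 (F) = 4095
  4095*16 + 15 (F) = 65535
Decimal = 65535

65535


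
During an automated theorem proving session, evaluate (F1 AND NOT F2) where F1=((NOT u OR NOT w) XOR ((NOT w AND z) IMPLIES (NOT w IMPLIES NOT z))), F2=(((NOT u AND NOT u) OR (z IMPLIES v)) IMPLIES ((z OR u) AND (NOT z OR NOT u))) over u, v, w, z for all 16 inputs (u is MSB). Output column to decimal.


F1 = ((NOT u OR NOT w) XOR ((NOT w AND z) IMPLIES (NOT w IMPLIES NOT z)))
F2 = (((NOT u AND NOT u) OR (z IMPLIES v)) IMPLIES ((z OR u) AND (NOT z OR NOT u)))
Counterexample to F1=>F2 is where F1=1 and F2=0.
Evaluate each row (bits = u,v,w,z, MSB first):
  row 0 [0000]: F1=0 F2=0 -> F1&~F2 -> 0
  row 1 [0001]: F1=1 F2=1 -> F1&~F2 -> 0
  row 2 [0010]: F1=0 F2=0 -> F1&~F2 -> 0
  row 3 [0011]: F1=0 F2=1 -> F1&~F2 -> 0
  row 4 [0100]: F1=0 F2=0 -> F1&~F2 -> 0
  row 5 [0101]: F1=1 F2=1 -> F1&~F2 -> 0
  row 6 [0110]: F1=0 F2=0 -> F1&~F2 -> 0
  row 7 [0111]: F1=0 F2=1 -> F1&~F2 -> 0
  row 8 [1000]: F1=0 F2=1 -> F1&~F2 -> 0
  row 9 [1001]: F1=1 F2=1 -> F1&~F2 -> 0
  row 10 [1010]: F1=1 F2=1 -> F1&~F2 -> 0
  row 11 [1011]: F1=1 F2=1 -> F1&~F2 -> 0
  row 12 [1100]: F1=0 F2=1 -> F1&~F2 -> 0
  row 13 [1101]: F1=1 F2=0 -> F1&~F2 -> 1
  row 14 [1110]: F1=1 F2=1 -> F1&~F2 -> 0
  row 15 [1111]: F1=1 F2=0 -> F1&~F2 -> 1
Full result column, 4 rows per line (u,v fixed per line; w,z runs 00..11 left to right):
  rows 0-3 [u,v=00]: 0000  = hex 0
  rows 4-7 [u,v=01]: 0000  = hex 0
  rows 8-11 [u,v=10]: 0000  = hex 0
  rows 12-15 [u,v=11]: 0101  = hex 5
Counterexample vector (row 0 .. row 15) = 0000000000000101
Output column grouped in 4s = 0000 0000 0000 0101 = 0x0005
Convert to decimal digit by digit (value = value*16 + digit):
  0 -> 0
  0*16 + 0 = 0
  0*16 + 0 = 0
  0*16 + 5 = 5
Decimal = 5

5


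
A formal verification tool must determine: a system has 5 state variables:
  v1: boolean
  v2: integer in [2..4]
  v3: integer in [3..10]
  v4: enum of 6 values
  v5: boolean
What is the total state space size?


State space = product of domain sizes of all variables.
Domain sizes:
  v1 (boolean): 2
  v2 (integer in [2..4]): 3
  v3 (integer in [3..10]): 8
  v4 (enum of 6 values): 6
  v5 (boolean): 2
Product = 2 * 3 * 8 * 6 * 2 = 576

576


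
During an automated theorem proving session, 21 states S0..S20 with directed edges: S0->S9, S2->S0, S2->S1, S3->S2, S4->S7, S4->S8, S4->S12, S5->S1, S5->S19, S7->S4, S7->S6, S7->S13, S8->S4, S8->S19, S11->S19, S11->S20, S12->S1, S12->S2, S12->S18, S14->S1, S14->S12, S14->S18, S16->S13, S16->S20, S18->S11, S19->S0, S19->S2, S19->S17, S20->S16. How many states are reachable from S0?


BFS from S0:
  layer 0: {S0}
  layer 1: {S9}
Reachable set: {S0, S9}
Count = 2

2


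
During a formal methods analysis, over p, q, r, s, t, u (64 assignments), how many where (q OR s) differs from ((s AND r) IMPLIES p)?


F1 = (q OR s)
F2 = ((s AND r) IMPLIES p)
Evaluate both on each of 64 rows (bits = p,q,r,s,t,u):
  row 0 [000000]: F1=0 F2=1 (differ) -> 1
  row 1 [000001]: F1=0 F2=1 (differ) -> 1
  row 2 [000010]: F1=0 F2=1 (differ) -> 1
  row 3 [000011]: F1=0 F2=1 (differ) -> 1
  row 4 [000100]: F1=1 F2=1 -> 0
  (every remaining row is evaluated the same way; all 64 results are listed next)
Full result column, 8 rows per line (p,q,r fixed per line; s,t,u runs 000..111 left to right):
  rows 0-7 [p,q,r=000]: 11110000  (ones: 4)
  rows 8-15 [p,q,r=001]: 11111111  (ones: 8)
  rows 16-23 [p,q,r=010]: 00000000  (ones: 0)
  rows 24-31 [p,q,r=011]: 00001111  (ones: 4)
  rows 32-39 [p,q,r=100]: 11110000  (ones: 4)
  rows 40-47 [p,q,r=101]: 11110000  (ones: 4)
  rows 48-55 [p,q,r=110]: 00000000  (ones: 0)
  rows 56-63 [p,q,r=111]: 00000000  (ones: 0)
Disagreements = 4+8+0+4+4+4+0+0 = 24

24


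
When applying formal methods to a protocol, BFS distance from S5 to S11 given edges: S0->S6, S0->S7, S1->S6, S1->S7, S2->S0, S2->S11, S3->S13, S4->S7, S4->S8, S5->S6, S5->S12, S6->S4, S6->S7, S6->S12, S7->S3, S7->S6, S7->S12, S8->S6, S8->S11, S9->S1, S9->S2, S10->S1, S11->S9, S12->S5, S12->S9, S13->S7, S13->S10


BFS layer-by-layer from S5:
  dist 0: {S5}
  dist 1: {S6, S12}
  dist 2: {S4, S7, S9}
  dist 3: {S1, S2, S3, S8}
  dist 4: {S0, S11, S13}
  -> S11 reached at distance 4
Shortest path length = 4

4


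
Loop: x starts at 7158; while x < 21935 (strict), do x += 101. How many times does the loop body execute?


Step 1: x goes from 7158 toward 21935 by 101; the body runs while x<21935, so iterations = ceil((bound-start)/step)
Step 2: Distance=14777
Step 3: ceil(14777/101)=147

147


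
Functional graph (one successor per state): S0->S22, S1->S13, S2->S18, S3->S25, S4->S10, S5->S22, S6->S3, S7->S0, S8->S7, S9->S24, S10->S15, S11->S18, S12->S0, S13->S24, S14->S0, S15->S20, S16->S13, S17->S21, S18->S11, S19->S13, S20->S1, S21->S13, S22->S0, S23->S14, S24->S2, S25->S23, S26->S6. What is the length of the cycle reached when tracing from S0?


Trace from S0 until a state repeats:
  S0 -> S22 -> S0
S0 first seen at step 0, revisited at step 2.
Cycle length = 2 - 0 = 2

2


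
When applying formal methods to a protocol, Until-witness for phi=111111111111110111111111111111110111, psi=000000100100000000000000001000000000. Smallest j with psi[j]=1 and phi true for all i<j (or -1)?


(phi U psi) at 0: need smallest j with psi[j]=1 and phi[i]=1 for all i in [0,j).
Scan from step 0:
  step 0: phi=1, psi=0 -> continue
  step 1: phi=1, psi=0 -> continue
  step 2: phi=1, psi=0 -> continue
  step 3: phi=1, psi=0 -> continue
  step 6: psi=1 and phi held for [0,6) -> witness found
Witness step = 6

6


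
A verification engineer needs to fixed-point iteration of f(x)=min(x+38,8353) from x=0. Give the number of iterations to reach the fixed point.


Step 1: x=0, cap=8353, increment=38
Step 2: x grows by 38 each step until capped at 8353; fixed point is x=8353
Step 3: iterations = ceil(8353/38) = 220

220


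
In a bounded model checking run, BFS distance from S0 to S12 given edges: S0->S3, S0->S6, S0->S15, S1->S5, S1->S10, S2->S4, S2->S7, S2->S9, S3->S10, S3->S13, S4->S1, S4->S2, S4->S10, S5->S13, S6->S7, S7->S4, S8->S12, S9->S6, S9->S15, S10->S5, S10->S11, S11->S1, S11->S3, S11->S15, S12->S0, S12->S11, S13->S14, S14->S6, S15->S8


BFS layer-by-layer from S0:
  dist 0: {S0}
  dist 1: {S3, S6, S15}
  dist 2: {S7, S8, S10, S13}
  dist 3: {S4, S5, S11, S12, S14}
  -> S12 reached at distance 3
Shortest path length = 3

3


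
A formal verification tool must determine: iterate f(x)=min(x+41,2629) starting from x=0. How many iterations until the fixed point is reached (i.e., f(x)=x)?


Step 1: x=0, cap=2629, increment=41
Step 2: x grows by 41 each step until capped at 2629; fixed point is x=2629
Step 3: iterations = ceil(2629/41) = 65

65


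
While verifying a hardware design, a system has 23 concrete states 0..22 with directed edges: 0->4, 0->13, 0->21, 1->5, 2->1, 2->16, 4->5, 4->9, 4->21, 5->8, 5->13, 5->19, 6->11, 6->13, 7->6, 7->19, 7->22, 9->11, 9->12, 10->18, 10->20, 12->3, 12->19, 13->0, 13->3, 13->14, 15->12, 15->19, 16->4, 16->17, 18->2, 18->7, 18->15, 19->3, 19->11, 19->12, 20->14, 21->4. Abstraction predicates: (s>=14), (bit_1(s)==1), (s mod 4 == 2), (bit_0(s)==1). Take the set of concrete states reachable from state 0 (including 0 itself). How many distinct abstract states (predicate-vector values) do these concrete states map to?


BFS from 0:
Concrete reachable: {0, 3, 4, 5, 8, 9, 11, 12, 13, 14, 19, 21}
Abstract via predicates (s>=14), (bit_1(s)==1), (s mod 4 == 2), (bit_0(s)==1):
  (0,0,0,0) <- {0, 4, 8, 12}
  (0,0,0,1) <- {5, 9, 13}
  (0,1,0,1) <- {3, 11}
  (1,0,0,1) <- {21}
  (1,1,0,1) <- {19}
  (1,1,1,0) <- {14}
Distinct abstract states = 6

6


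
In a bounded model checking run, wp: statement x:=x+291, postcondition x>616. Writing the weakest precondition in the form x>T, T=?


Formula: wp(x:=E, P) = P[E/x] (substitute E for x in postcondition)
Step 1: Postcondition: x>616
Step 2: Substitute x+291 for x: x+291>616
Step 3: Solve for x: x > 616-291 = 325

325


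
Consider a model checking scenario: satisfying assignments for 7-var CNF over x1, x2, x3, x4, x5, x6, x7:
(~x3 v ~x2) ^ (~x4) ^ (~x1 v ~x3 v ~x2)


CNF with 3 clauses over 7 vars (128 assignments).
An assignment satisfies CNF iff every clause has >=1 true literal.
Check each row (bits = x1,x2,x3,x4,x5,x6,x7; clause T/F shown):
  row 0 [0000000]: clauses=TTT -> 1
  row 1 [0000001]: clauses=TTT -> 1
  row 2 [0000010]: clauses=TTT -> 1
  row 3 [0000011]: clauses=TTT -> 1
  row 4 [0000100]: clauses=TTT -> 1
  (every remaining row is evaluated the same way; all 128 results are listed next)
Full result column, 8 rows per line (x1,x2,x3,x4 fixed per line; x5,x6,x7 runs 000..111 left to right):
  rows 0-7 [x1,x2,x3,x4=0000]: 11111111  (ones: 8)
  rows 8-15 [x1,x2,x3,x4=0001]: 00000000  (ones: 0)
  rows 16-23 [x1,x2,x3,x4=0010]: 11111111  (ones: 8)
  rows 24-31 [x1,x2,x3,x4=0011]: 00000000  (ones: 0)
  rows 32-39 [x1,x2,x3,x4=0100]: 11111111  (ones: 8)
  rows 40-47 [x1,x2,x3,x4=0101]: 00000000  (ones: 0)
  rows 48-55 [x1,x2,x3,x4=0110]: 00000000  (ones: 0)
  rows 56-63 [x1,x2,x3,x4=0111]: 00000000  (ones: 0)
  rows 64-71 [x1,x2,x3,x4=1000]: 11111111  (ones: 8)
  rows 72-79 [x1,x2,x3,x4=1001]: 00000000  (ones: 0)
  rows 80-87 [x1,x2,x3,x4=1010]: 11111111  (ones: 8)
  rows 88-95 [x1,x2,x3,x4=1011]: 00000000  (ones: 0)
  rows 96-103 [x1,x2,x3,x4=1100]: 11111111  (ones: 8)
  rows 104-111 [x1,x2,x3,x4=1101]: 00000000  (ones: 0)
  rows 112-119 [x1,x2,x3,x4=1110]: 00000000  (ones: 0)
  rows 120-127 [x1,x2,x3,x4=1111]: 00000000  (ones: 0)
Satisfying assignments = 8+0+8+0+8+0+0+0+8+0+8+0+8+0+0+0 = 48

48


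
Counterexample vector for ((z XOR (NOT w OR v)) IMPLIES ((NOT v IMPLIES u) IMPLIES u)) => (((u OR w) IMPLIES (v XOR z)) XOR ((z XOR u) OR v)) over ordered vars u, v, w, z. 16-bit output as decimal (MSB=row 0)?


F1 = ((z XOR (NOT w OR v)) IMPLIES ((NOT v IMPLIES u) IMPLIES u))
F2 = (((u OR w) IMPLIES (v XOR z)) XOR ((z XOR u) OR v))
Counterexample to F1=>F2 is where F1=1 and F2=0.
Evaluate each row (bits = u,v,w,z, MSB first):
  row 0 [0000]: F1=1 F2=1 -> F1&~F2 -> 0
  row 1 [0001]: F1=1 F2=0 -> F1&~F2 -> 1
  row 2 [0010]: F1=1 F2=0 -> F1&~F2 -> 1
  row 3 [0011]: F1=1 F2=0 -> F1&~F2 -> 1
  row 4 [0100]: F1=0 F2=0 -> F1&~F2 -> 0
  row 5 [0101]: F1=1 F2=0 -> F1&~F2 -> 1
  row 6 [0110]: F1=0 F2=0 -> F1&~F2 -> 0
  row 7 [0111]: F1=1 F2=1 -> F1&~F2 -> 0
  row 8 [1000]: F1=1 F2=1 -> F1&~F2 -> 0
  row 9 [1001]: F1=1 F2=1 -> F1&~F2 -> 0
  row 10 [1010]: F1=1 F2=1 -> F1&~F2 -> 0
  row 11 [1011]: F1=1 F2=1 -> F1&~F2 -> 0
  row 12 [1100]: F1=1 F2=0 -> F1&~F2 -> 1
  row 13 [1101]: F1=1 F2=1 -> F1&~F2 -> 0
  row 14 [1110]: F1=1 F2=0 -> F1&~F2 -> 1
  row 15 [1111]: F1=1 F2=1 -> F1&~F2 -> 0
Full result column, 4 rows per line (u,v fixed per line; w,z runs 00..11 left to right):
  rows 0-3 [u,v=00]: 0111  = hex 7
  rows 4-7 [u,v=01]: 0100  = hex 4
  rows 8-11 [u,v=10]: 0000  = hex 0
  rows 12-15 [u,v=11]: 1010  = hex A
Counterexample vector (row 0 .. row 15) = 0111010000001010
Output column grouped in 4s = 0111 0100 0000 1010 = 0x740A
Convert to decimal digit by digit (value = value*16 + digit):
  7 -> 7
  7*16 + 4 = 116
  116*16 + 0 = 1856
  1856*16 + 10 (A) = 29706
Decimal = 29706

29706


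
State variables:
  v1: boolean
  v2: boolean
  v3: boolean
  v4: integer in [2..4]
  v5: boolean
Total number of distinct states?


State space = product of domain sizes of all variables.
Domain sizes:
  v1 (boolean): 2
  v2 (boolean): 2
  v3 (boolean): 2
  v4 (integer in [2..4]): 3
  v5 (boolean): 2
Product = 2 * 2 * 2 * 3 * 2 = 48

48


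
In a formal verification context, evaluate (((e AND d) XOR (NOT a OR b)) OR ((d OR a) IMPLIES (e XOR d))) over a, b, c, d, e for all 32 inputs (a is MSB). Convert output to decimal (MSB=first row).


Formula: (((e AND d) XOR (NOT a OR b)) OR ((d OR a) IMPLIES (e XOR d))) over a, b, c, d, e (32 rows)
Evaluate each row (bits = a,b,c,d,e, MSB first):
  row 0 [00000]: (((0 AND 0) XOR (NOT 0 OR 0)) OR ((0 OR 0) IMPLIES (0 XOR 0))) -> 1
  row 1 [00001]: (((1 AND 0) XOR (NOT 0 OR 0)) OR ((0 OR 0) IMPLIES (1 XOR 0))) -> 1
  row 2 [00010]: (((0 AND 1) XOR (NOT 0 OR 0)) OR ((1 OR 0) IMPLIES (0 XOR 1))) -> 1
  row 3 [00011]: (((1 AND 1) XOR (NOT 0 OR 0)) OR ((1 OR 0) IMPLIES (1 XOR 1))) -> 0
  row 4 [00100]: (((0 AND 0) XOR (NOT 0 OR 0)) OR ((0 OR 0) IMPLIES (0 XOR 0))) -> 1
  row 5 [00101]: (((1 AND 0) XOR (NOT 0 OR 0)) OR ((0 OR 0) IMPLIES (1 XOR 0))) -> 1
  row 6 [00110]: (((0 AND 1) XOR (NOT 0 OR 0)) OR ((1 OR 0) IMPLIES (0 XOR 1))) -> 1
  row 7 [00111]: (((1 AND 1) XOR (NOT 0 OR 0)) OR ((1 OR 0) IMPLIES (1 XOR 1))) -> 0
  row 8 [01000]: (((0 AND 0) XOR (NOT 0 OR 1)) OR ((0 OR 0) IMPLIES (0 XOR 0))) -> 1
  row 9 [01001]: (((1 AND 0) XOR (NOT 0 OR 1)) OR ((0 OR 0) IMPLIES (1 XOR 0))) -> 1
  row 10 [01010]: (((0 AND 1) XOR (NOT 0 OR 1)) OR ((1 OR 0) IMPLIES (0 XOR 1))) -> 1
  row 11 [01011]: (((1 AND 1) XOR (NOT 0 OR 1)) OR ((1 OR 0) IMPLIES (1 XOR 1))) -> 0
  row 12 [01100]: (((0 AND 0) XOR (NOT 0 OR 1)) OR ((0 OR 0) IMPLIES (0 XOR 0))) -> 1
  row 13 [01101]: (((1 AND 0) XOR (NOT 0 OR 1)) OR ((0 OR 0) IMPLIES (1 XOR 0))) -> 1
  row 14 [01110]: (((0 AND 1) XOR (NOT 0 OR 1)) OR ((1 OR 0) IMPLIES (0 XOR 1))) -> 1
  row 15 [01111]: (((1 AND 1) XOR (NOT 0 OR 1)) OR ((1 OR 0) IMPLIES (1 XOR 1))) -> 0
  row 16 [10000]: (((0 AND 0) XOR (NOT 1 OR 0)) OR ((0 OR 1) IMPLIES (0 XOR 0))) -> 0
  row 17 [10001]: (((1 AND 0) XOR (NOT 1 OR 0)) OR ((0 OR 1) IMPLIES (1 XOR 0))) -> 1
  row 18 [10010]: (((0 AND 1) XOR (NOT 1 OR 0)) OR ((1 OR 1) IMPLIES (0 XOR 1))) -> 1
  row 19 [10011]: (((1 AND 1) XOR (NOT 1 OR 0)) OR ((1 OR 1) IMPLIES (1 XOR 1))) -> 1
  row 20 [10100]: (((0 AND 0) XOR (NOT 1 OR 0)) OR ((0 OR 1) IMPLIES (0 XOR 0))) -> 0
  row 21 [10101]: (((1 AND 0) XOR (NOT 1 OR 0)) OR ((0 OR 1) IMPLIES (1 XOR 0))) -> 1
  row 22 [10110]: (((0 AND 1) XOR (NOT 1 OR 0)) OR ((1 OR 1) IMPLIES (0 XOR 1))) -> 1
  row 23 [10111]: (((1 AND 1) XOR (NOT 1 OR 0)) OR ((1 OR 1) IMPLIES (1 XOR 1))) -> 1
  row 24 [11000]: (((0 AND 0) XOR (NOT 1 OR 1)) OR ((0 OR 1) IMPLIES (0 XOR 0))) -> 1
  row 25 [11001]: (((1 AND 0) XOR (NOT 1 OR 1)) OR ((0 OR 1) IMPLIES (1 XOR 0))) -> 1
  row 26 [11010]: (((0 AND 1) XOR (NOT 1 OR 1)) OR ((1 OR 1) IMPLIES (0 XOR 1))) -> 1
  row 27 [11011]: (((1 AND 1) XOR (NOT 1 OR 1)) OR ((1 OR 1) IMPLIES (1 XOR 1))) -> 0
  row 28 [11100]: (((0 AND 0) XOR (NOT 1 OR 1)) OR ((0 OR 1) IMPLIES (0 XOR 0))) -> 1
  row 29 [11101]: (((1 AND 0) XOR (NOT 1 OR 1)) OR ((0 OR 1) IMPLIES (1 XOR 0))) -> 1
  row 30 [11110]: (((0 AND 1) XOR (NOT 1 OR 1)) OR ((1 OR 1) IMPLIES (0 XOR 1))) -> 1
  row 31 [11111]: (((1 AND 1) XOR (NOT 1 OR 1)) OR ((1 OR 1) IMPLIES (1 XOR 1))) -> 0
Full result column, 4 rows per line (a,b,c fixed per line; d,e runs 00..11 left to right):
  rows 0-3 [a,b,c=000]: 1110  = hex E
  rows 4-7 [a,b,c=001]: 1110  = hex E
  rows 8-11 [a,b,c=010]: 1110  = hex E
  rows 12-15 [a,b,c=011]: 1110  = hex E
  rows 16-19 [a,b,c=100]: 0111  = hex 7
  rows 20-23 [a,b,c=101]: 0111  = hex 7
  rows 24-27 [a,b,c=110]: 1110  = hex E
  rows 28-31 [a,b,c=111]: 1110  = hex E
Output column (row 0 .. row 31) = 11101110111011100111011111101110
Output column grouped in 4s = 1110 1110 1110 1110 0111 0111 1110 1110 = 0xEEEE77EE
Convert to decimal digit by digit (value = value*16 + digit):
  E -> 14
  14*16 + 14 (E) = 238
  238*16 + 14 (E) = 3822
  3822*16 + 14 (E) = 61166
  61166*16 + 7 = 978663
  978663*16 + 7 = 15658615
  15658615*16 + 14 (E) = 250537854
  250537854*16 + 14 (E) = 4008605678
Decimal = 4008605678

4008605678


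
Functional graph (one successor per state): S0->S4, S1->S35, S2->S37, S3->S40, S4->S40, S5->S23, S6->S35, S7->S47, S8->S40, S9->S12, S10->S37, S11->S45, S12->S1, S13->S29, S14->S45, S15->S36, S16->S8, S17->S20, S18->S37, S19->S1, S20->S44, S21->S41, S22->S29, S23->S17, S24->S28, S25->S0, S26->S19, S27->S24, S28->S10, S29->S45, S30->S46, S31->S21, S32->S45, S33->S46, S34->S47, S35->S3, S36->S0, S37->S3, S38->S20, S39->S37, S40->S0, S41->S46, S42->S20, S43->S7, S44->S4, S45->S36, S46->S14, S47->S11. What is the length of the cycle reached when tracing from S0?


Trace from S0 until a state repeats:
  S0 -> S4 -> S40 -> S0
S0 first seen at step 0, revisited at step 3.
Cycle length = 3 - 0 = 3

3


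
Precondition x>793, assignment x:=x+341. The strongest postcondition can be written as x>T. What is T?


Formula: sp(P, x:=E) = exists old_x. (x = E[old_x/x]) AND P[old_x/x] (old_x is the value of x before the assignment; eliminate old_x by solving x = E[old_x/x] for old_x)
Step 1: Precondition P: x>793, i.e. old_x > 793
Step 2: Assignment gives x = old_x + 341, so old_x = x - 341
Step 3: Substitute into P: x - 341 > 793
Step 4: Simplify: x > 793+341 = 1134

1134


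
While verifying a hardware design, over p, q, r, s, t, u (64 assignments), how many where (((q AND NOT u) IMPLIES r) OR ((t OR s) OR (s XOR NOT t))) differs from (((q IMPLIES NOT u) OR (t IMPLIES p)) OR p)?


F1 = (((q AND NOT u) IMPLIES r) OR ((t OR s) OR (s XOR NOT t)))
F2 = (((q IMPLIES NOT u) OR (t IMPLIES p)) OR p)
Evaluate both on each of 64 rows (bits = p,q,r,s,t,u):
  row 0 [000000]: F1=1 F2=1 -> 0
  row 1 [000001]: F1=1 F2=1 -> 0
  row 2 [000010]: F1=1 F2=1 -> 0
  row 3 [000011]: F1=1 F2=1 -> 0
  row 4 [000100]: F1=1 F2=1 -> 0
  (every remaining row is evaluated the same way; all 64 results are listed next)
Full result column, 8 rows per line (p,q,r fixed per line; s,t,u runs 000..111 left to right):
  rows 0-7 [p,q,r=000]: 00000000  (ones: 0)
  rows 8-15 [p,q,r=001]: 00000000  (ones: 0)
  rows 16-23 [p,q,r=010]: 00010001  (ones: 2)
  rows 24-31 [p,q,r=011]: 00010001  (ones: 2)
  rows 32-39 [p,q,r=100]: 00000000  (ones: 0)
  rows 40-47 [p,q,r=101]: 00000000  (ones: 0)
  rows 48-55 [p,q,r=110]: 00000000  (ones: 0)
  rows 56-63 [p,q,r=111]: 00000000  (ones: 0)
Disagreements = 0+0+2+2+0+0+0+0 = 4

4


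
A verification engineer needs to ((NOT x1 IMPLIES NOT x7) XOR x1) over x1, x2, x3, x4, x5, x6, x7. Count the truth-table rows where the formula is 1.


Formula: ((NOT x1 IMPLIES NOT x7) XOR x1) over 7 vars (128 rows)
Evaluate each row (x1, x2, x3, x4, x5, x6, x7 as bits, MSB first):
  row 0 [0000000]: ((NOT 0 IMPLIES NOT 0) XOR 0) -> 1
  row 1 [0000001]: ((NOT 0 IMPLIES NOT 1) XOR 0) -> 0
  row 2 [0000010]: ((NOT 0 IMPLIES NOT 0) XOR 0) -> 1
  row 3 [0000011]: ((NOT 0 IMPLIES NOT 1) XOR 0) -> 0
  row 4 [0000100]: ((NOT 0 IMPLIES NOT 0) XOR 0) -> 1
  (every remaining row is evaluated the same way; all 128 results are listed next)
Full result column, 8 rows per line (x1,x2,x3,x4 fixed per line; x5,x6,x7 runs 000..111 left to right):
  rows 0-7 [x1,x2,x3,x4=0000]: 10101010  (ones: 4)
  rows 8-15 [x1,x2,x3,x4=0001]: 10101010  (ones: 4)
  rows 16-23 [x1,x2,x3,x4=0010]: 10101010  (ones: 4)
  rows 24-31 [x1,x2,x3,x4=0011]: 10101010  (ones: 4)
  rows 32-39 [x1,x2,x3,x4=0100]: 10101010  (ones: 4)
  rows 40-47 [x1,x2,x3,x4=0101]: 10101010  (ones: 4)
  rows 48-55 [x1,x2,x3,x4=0110]: 10101010  (ones: 4)
  rows 56-63 [x1,x2,x3,x4=0111]: 10101010  (ones: 4)
  rows 64-71 [x1,x2,x3,x4=1000]: 00000000  (ones: 0)
  rows 72-79 [x1,x2,x3,x4=1001]: 00000000  (ones: 0)
  rows 80-87 [x1,x2,x3,x4=1010]: 00000000  (ones: 0)
  rows 88-95 [x1,x2,x3,x4=1011]: 00000000  (ones: 0)
  rows 96-103 [x1,x2,x3,x4=1100]: 00000000  (ones: 0)
  rows 104-111 [x1,x2,x3,x4=1101]: 00000000  (ones: 0)
  rows 112-119 [x1,x2,x3,x4=1110]: 00000000  (ones: 0)
  rows 120-127 [x1,x2,x3,x4=1111]: 00000000  (ones: 0)
Count of 1-rows = 4+4+4+4+4+4+4+4+0+0+0+0+0+0+0+0 = 32

32


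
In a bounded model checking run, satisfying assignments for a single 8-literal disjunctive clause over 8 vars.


Step 1: Total=2^8=256
Step 2: Unsat when all 8 false: 2^0=1
Step 3: Sat=256-1=255

255


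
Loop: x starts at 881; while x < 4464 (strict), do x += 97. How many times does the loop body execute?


Step 1: x goes from 881 toward 4464 by 97; the body runs while x<4464, so iterations = ceil((bound-start)/step)
Step 2: Distance=3583
Step 3: ceil(3583/97)=37

37


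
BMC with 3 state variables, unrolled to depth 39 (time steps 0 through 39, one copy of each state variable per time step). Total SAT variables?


BMC unrolls to depth k, creating one copy of each state var for steps 0..k.
Step count = 39 + 1 = 40 (steps 0 through 39)
Vars per step = 3
Total = 3 * 40 = 120

120


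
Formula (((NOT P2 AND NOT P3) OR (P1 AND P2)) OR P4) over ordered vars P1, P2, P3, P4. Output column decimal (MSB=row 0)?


Formula: (((NOT P2 AND NOT P3) OR (P1 AND P2)) OR P4) over P1, P2, P3, P4 (16 rows)
Evaluate each row (bits = P1,P2,P3,P4, MSB first):
  row 0 [0000]: (((NOT 0 AND NOT 0) OR (0 AND 0)) OR 0) -> 1
  row 1 [0001]: (((NOT 0 AND NOT 0) OR (0 AND 0)) OR 1) -> 1
  row 2 [0010]: (((NOT 0 AND NOT 1) OR (0 AND 0)) OR 0) -> 0
  row 3 [0011]: (((NOT 0 AND NOT 1) OR (0 AND 0)) OR 1) -> 1
  row 4 [0100]: (((NOT 1 AND NOT 0) OR (0 AND 1)) OR 0) -> 0
  row 5 [0101]: (((NOT 1 AND NOT 0) OR (0 AND 1)) OR 1) -> 1
  row 6 [0110]: (((NOT 1 AND NOT 1) OR (0 AND 1)) OR 0) -> 0
  row 7 [0111]: (((NOT 1 AND NOT 1) OR (0 AND 1)) OR 1) -> 1
  row 8 [1000]: (((NOT 0 AND NOT 0) OR (1 AND 0)) OR 0) -> 1
  row 9 [1001]: (((NOT 0 AND NOT 0) OR (1 AND 0)) OR 1) -> 1
  row 10 [1010]: (((NOT 0 AND NOT 1) OR (1 AND 0)) OR 0) -> 0
  row 11 [1011]: (((NOT 0 AND NOT 1) OR (1 AND 0)) OR 1) -> 1
  row 12 [1100]: (((NOT 1 AND NOT 0) OR (1 AND 1)) OR 0) -> 1
  row 13 [1101]: (((NOT 1 AND NOT 0) OR (1 AND 1)) OR 1) -> 1
  row 14 [1110]: (((NOT 1 AND NOT 1) OR (1 AND 1)) OR 0) -> 1
  row 15 [1111]: (((NOT 1 AND NOT 1) OR (1 AND 1)) OR 1) -> 1
Full result column, 4 rows per line (P1,P2 fixed per line; P3,P4 runs 00..11 left to right):
  rows 0-3 [P1,P2=00]: 1101  = hex D
  rows 4-7 [P1,P2=01]: 0101  = hex 5
  rows 8-11 [P1,P2=10]: 1101  = hex D
  rows 12-15 [P1,P2=11]: 1111  = hex F
Output column (row 0 .. row 15) = 1101010111011111
Output column grouped in 4s = 1101 0101 1101 1111 = 0xD5DF
Convert to decimal digit by digit (value = value*16 + digit):
  D -> 13
  13*16 + 5 = 213
  213*16 + 13 (D) = 3421
  3421*16 + 15 (F) = 54751
Decimal = 54751

54751


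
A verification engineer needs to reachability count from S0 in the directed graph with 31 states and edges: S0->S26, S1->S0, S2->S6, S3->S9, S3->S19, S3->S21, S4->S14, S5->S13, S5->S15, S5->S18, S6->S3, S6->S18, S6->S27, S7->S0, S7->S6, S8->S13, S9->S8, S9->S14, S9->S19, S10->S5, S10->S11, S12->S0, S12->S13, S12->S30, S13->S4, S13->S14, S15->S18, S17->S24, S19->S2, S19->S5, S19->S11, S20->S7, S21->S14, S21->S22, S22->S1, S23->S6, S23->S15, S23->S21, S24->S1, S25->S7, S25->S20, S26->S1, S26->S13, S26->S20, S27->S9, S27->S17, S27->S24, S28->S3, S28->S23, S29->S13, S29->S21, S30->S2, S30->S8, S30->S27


BFS from S0:
  layer 0: {S0}
  layer 1: {S26}
  layer 2: {S1, S13, S20}
  layer 3: {S4, S7, S14}
  layer 4: {S6}
  layer 5: {S3, S18, S27}
  layer 6: {S9, S17, S19, S21, S24}
  layer 7: {S2, S5, S8, S11, S22}
  layer 8: {S15}
Reachable set: {S0, S1, S2, S3, S4, S5, S6, S7, S8, S9, S11, S13, S14, S15, S17, S18, S19, S20, S21, S22, S24, S26, S27}
Count = 23

23


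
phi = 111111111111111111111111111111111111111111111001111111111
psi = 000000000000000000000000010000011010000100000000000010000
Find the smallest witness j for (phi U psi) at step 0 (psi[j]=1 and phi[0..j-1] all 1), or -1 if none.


(phi U psi) at 0: need smallest j with psi[j]=1 and phi[i]=1 for all i in [0,j).
Scan from step 0:
  step 0: phi=1, psi=0 -> continue
  step 1: phi=1, psi=0 -> continue
  step 2: phi=1, psi=0 -> continue
  step 3: phi=1, psi=0 -> continue
  step 25: psi=1 and phi held for [0,25) -> witness found
Witness step = 25

25


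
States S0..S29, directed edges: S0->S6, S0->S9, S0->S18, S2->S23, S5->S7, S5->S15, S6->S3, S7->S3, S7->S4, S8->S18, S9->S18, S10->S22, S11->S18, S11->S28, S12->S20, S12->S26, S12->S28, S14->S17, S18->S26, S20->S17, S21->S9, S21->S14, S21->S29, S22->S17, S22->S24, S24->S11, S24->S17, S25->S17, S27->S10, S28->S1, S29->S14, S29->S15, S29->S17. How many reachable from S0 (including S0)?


BFS from S0:
  layer 0: {S0}
  layer 1: {S6, S9, S18}
  layer 2: {S3, S26}
Reachable set: {S0, S3, S6, S9, S18, S26}
Count = 6

6


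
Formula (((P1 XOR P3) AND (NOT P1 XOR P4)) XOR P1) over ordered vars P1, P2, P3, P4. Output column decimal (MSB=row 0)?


Formula: (((P1 XOR P3) AND (NOT P1 XOR P4)) XOR P1) over P1, P2, P3, P4 (16 rows)
Evaluate each row (bits = P1,P2,P3,P4, MSB first):
  row 0 [0000]: (((0 XOR 0) AND (NOT 0 XOR 0)) XOR 0) -> 0
  row 1 [0001]: (((0 XOR 0) AND (NOT 0 XOR 1)) XOR 0) -> 0
  row 2 [0010]: (((0 XOR 1) AND (NOT 0 XOR 0)) XOR 0) -> 1
  row 3 [0011]: (((0 XOR 1) AND (NOT 0 XOR 1)) XOR 0) -> 0
  row 4 [0100]: (((0 XOR 0) AND (NOT 0 XOR 0)) XOR 0) -> 0
  row 5 [0101]: (((0 XOR 0) AND (NOT 0 XOR 1)) XOR 0) -> 0
  row 6 [0110]: (((0 XOR 1) AND (NOT 0 XOR 0)) XOR 0) -> 1
  row 7 [0111]: (((0 XOR 1) AND (NOT 0 XOR 1)) XOR 0) -> 0
  row 8 [1000]: (((1 XOR 0) AND (NOT 1 XOR 0)) XOR 1) -> 1
  row 9 [1001]: (((1 XOR 0) AND (NOT 1 XOR 1)) XOR 1) -> 0
  row 10 [1010]: (((1 XOR 1) AND (NOT 1 XOR 0)) XOR 1) -> 1
  row 11 [1011]: (((1 XOR 1) AND (NOT 1 XOR 1)) XOR 1) -> 1
  row 12 [1100]: (((1 XOR 0) AND (NOT 1 XOR 0)) XOR 1) -> 1
  row 13 [1101]: (((1 XOR 0) AND (NOT 1 XOR 1)) XOR 1) -> 0
  row 14 [1110]: (((1 XOR 1) AND (NOT 1 XOR 0)) XOR 1) -> 1
  row 15 [1111]: (((1 XOR 1) AND (NOT 1 XOR 1)) XOR 1) -> 1
Full result column, 4 rows per line (P1,P2 fixed per line; P3,P4 runs 00..11 left to right):
  rows 0-3 [P1,P2=00]: 0010  = hex 2
  rows 4-7 [P1,P2=01]: 0010  = hex 2
  rows 8-11 [P1,P2=10]: 1011  = hex B
  rows 12-15 [P1,P2=11]: 1011  = hex B
Output column (row 0 .. row 15) = 0010001010111011
Output column grouped in 4s = 0010 0010 1011 1011 = 0x22BB
Convert to decimal digit by digit (value = value*16 + digit):
  2 -> 2
  2*16 + 2 = 34
  34*16 + 11 (B) = 555
  555*16 + 11 (B) = 8891
Decimal = 8891

8891


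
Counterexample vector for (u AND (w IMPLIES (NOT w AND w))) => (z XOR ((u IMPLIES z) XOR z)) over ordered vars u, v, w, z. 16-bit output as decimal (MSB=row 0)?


F1 = (u AND (w IMPLIES (NOT w AND w)))
F2 = (z XOR ((u IMPLIES z) XOR z))
Counterexample to F1=>F2 is where F1=1 and F2=0.
Evaluate each row (bits = u,v,w,z, MSB first):
  row 0 [0000]: F1=0 F2=1 -> F1&~F2 -> 0
  row 1 [0001]: F1=0 F2=1 -> F1&~F2 -> 0
  row 2 [0010]: F1=0 F2=1 -> F1&~F2 -> 0
  row 3 [0011]: F1=0 F2=1 -> F1&~F2 -> 0
  row 4 [0100]: F1=0 F2=1 -> F1&~F2 -> 0
  row 5 [0101]: F1=0 F2=1 -> F1&~F2 -> 0
  row 6 [0110]: F1=0 F2=1 -> F1&~F2 -> 0
  row 7 [0111]: F1=0 F2=1 -> F1&~F2 -> 0
  row 8 [1000]: F1=1 F2=0 -> F1&~F2 -> 1
  row 9 [1001]: F1=1 F2=1 -> F1&~F2 -> 0
  row 10 [1010]: F1=0 F2=0 -> F1&~F2 -> 0
  row 11 [1011]: F1=0 F2=1 -> F1&~F2 -> 0
  row 12 [1100]: F1=1 F2=0 -> F1&~F2 -> 1
  row 13 [1101]: F1=1 F2=1 -> F1&~F2 -> 0
  row 14 [1110]: F1=0 F2=0 -> F1&~F2 -> 0
  row 15 [1111]: F1=0 F2=1 -> F1&~F2 -> 0
Full result column, 4 rows per line (u,v fixed per line; w,z runs 00..11 left to right):
  rows 0-3 [u,v=00]: 0000  = hex 0
  rows 4-7 [u,v=01]: 0000  = hex 0
  rows 8-11 [u,v=10]: 1000  = hex 8
  rows 12-15 [u,v=11]: 1000  = hex 8
Counterexample vector (row 0 .. row 15) = 0000000010001000
Output column grouped in 4s = 0000 0000 1000 1000 = 0x0088
Convert to decimal digit by digit (value = value*16 + digit):
  0 -> 0
  0*16 + 0 = 0
  0*16 + 8 = 8
  8*16 + 8 = 136
Decimal = 136

136


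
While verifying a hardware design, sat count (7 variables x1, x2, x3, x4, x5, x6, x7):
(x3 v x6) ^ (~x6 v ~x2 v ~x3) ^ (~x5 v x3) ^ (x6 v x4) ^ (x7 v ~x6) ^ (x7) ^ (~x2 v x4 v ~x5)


CNF with 7 clauses over 7 vars (128 assignments).
An assignment satisfies CNF iff every clause has >=1 true literal.
Check each row (bits = x1,x2,x3,x4,x5,x6,x7; clause T/F shown):
  row 0 [0000000]: clauses=FTTFTFT -> 0
  row 1 [0000001]: clauses=FTTFTTT -> 0
  row 2 [0000010]: clauses=TTTTFFT -> 0
  row 3 [0000011]: clauses=TTTTTTT -> 1
  row 4 [0000100]: clauses=FTFFTFT -> 0
  (every remaining row is evaluated the same way; all 128 results are listed next)
Full result column, 8 rows per line (x1,x2,x3,x4 fixed per line; x5,x6,x7 runs 000..111 left to right):
  rows 0-7 [x1,x2,x3,x4=0000]: 00010000  (ones: 1)
  rows 8-15 [x1,x2,x3,x4=0001]: 00010000  (ones: 1)
  rows 16-23 [x1,x2,x3,x4=0010]: 00010001  (ones: 2)
  rows 24-31 [x1,x2,x3,x4=0011]: 01010101  (ones: 4)
  rows 32-39 [x1,x2,x3,x4=0100]: 00010000  (ones: 1)
  rows 40-47 [x1,x2,x3,x4=0101]: 00010000  (ones: 1)
  rows 48-55 [x1,x2,x3,x4=0110]: 00000000  (ones: 0)
  rows 56-63 [x1,x2,x3,x4=0111]: 01000100  (ones: 2)
  rows 64-71 [x1,x2,x3,x4=1000]: 00010000  (ones: 1)
  rows 72-79 [x1,x2,x3,x4=1001]: 00010000  (ones: 1)
  rows 80-87 [x1,x2,x3,x4=1010]: 00010001  (ones: 2)
  rows 88-95 [x1,x2,x3,x4=1011]: 01010101  (ones: 4)
  rows 96-103 [x1,x2,x3,x4=1100]: 00010000  (ones: 1)
  rows 104-111 [x1,x2,x3,x4=1101]: 00010000  (ones: 1)
  rows 112-119 [x1,x2,x3,x4=1110]: 00000000  (ones: 0)
  rows 120-127 [x1,x2,x3,x4=1111]: 01000100  (ones: 2)
Satisfying assignments = 1+1+2+4+1+1+0+2+1+1+2+4+1+1+0+2 = 24

24


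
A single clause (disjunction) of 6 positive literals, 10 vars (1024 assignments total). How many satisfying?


Step 1: Total=2^10=1024
Step 2: Unsat when all 6 false: 2^4=16
Step 3: Sat=1024-16=1008

1008


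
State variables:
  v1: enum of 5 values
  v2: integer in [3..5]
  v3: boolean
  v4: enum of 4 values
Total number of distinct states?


State space = product of domain sizes of all variables.
Domain sizes:
  v1 (enum of 5 values): 5
  v2 (integer in [3..5]): 3
  v3 (boolean): 2
  v4 (enum of 4 values): 4
Product = 5 * 3 * 2 * 4 = 120

120


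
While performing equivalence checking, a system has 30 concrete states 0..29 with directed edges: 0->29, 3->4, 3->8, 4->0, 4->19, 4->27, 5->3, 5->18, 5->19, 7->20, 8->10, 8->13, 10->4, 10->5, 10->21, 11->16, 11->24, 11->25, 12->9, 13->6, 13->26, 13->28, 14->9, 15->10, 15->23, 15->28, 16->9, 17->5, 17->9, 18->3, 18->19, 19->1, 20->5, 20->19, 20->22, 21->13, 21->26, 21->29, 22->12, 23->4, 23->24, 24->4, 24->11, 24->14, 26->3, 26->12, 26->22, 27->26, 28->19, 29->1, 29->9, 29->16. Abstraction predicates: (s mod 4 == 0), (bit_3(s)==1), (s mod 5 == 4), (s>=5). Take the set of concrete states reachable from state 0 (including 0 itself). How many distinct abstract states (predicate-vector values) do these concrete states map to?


BFS from 0:
Concrete reachable: {0, 1, 9, 16, 29}
Abstract via predicates (s mod 4 == 0), (bit_3(s)==1), (s mod 5 == 4), (s>=5):
  (0,0,0,0) <- {1}
  (0,1,1,1) <- {9, 29}
  (1,0,0,0) <- {0}
  (1,0,0,1) <- {16}
Distinct abstract states = 4

4


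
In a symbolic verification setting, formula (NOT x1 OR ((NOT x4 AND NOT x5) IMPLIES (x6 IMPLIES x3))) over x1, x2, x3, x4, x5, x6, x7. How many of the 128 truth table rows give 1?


Formula: (NOT x1 OR ((NOT x4 AND NOT x5) IMPLIES (x6 IMPLIES x3))) over 7 vars (128 rows)
Evaluate each row (x1, x2, x3, x4, x5, x6, x7 as bits, MSB first):
  row 0 [0000000]: (NOT 0 OR ((NOT 0 AND NOT 0) IMPLIES (0 IMPLIES 0))) -> 1
  row 1 [0000001]: (NOT 0 OR ((NOT 0 AND NOT 0) IMPLIES (0 IMPLIES 0))) -> 1
  row 2 [0000010]: (NOT 0 OR ((NOT 0 AND NOT 0) IMPLIES (1 IMPLIES 0))) -> 1
  row 3 [0000011]: (NOT 0 OR ((NOT 0 AND NOT 0) IMPLIES (1 IMPLIES 0))) -> 1
  row 4 [0000100]: (NOT 0 OR ((NOT 0 AND NOT 1) IMPLIES (0 IMPLIES 0))) -> 1
  (every remaining row is evaluated the same way; all 128 results are listed next)
Full result column, 8 rows per line (x1,x2,x3,x4 fixed per line; x5,x6,x7 runs 000..111 left to right):
  rows 0-7 [x1,x2,x3,x4=0000]: 11111111  (ones: 8)
  rows 8-15 [x1,x2,x3,x4=0001]: 11111111  (ones: 8)
  rows 16-23 [x1,x2,x3,x4=0010]: 11111111  (ones: 8)
  rows 24-31 [x1,x2,x3,x4=0011]: 11111111  (ones: 8)
  rows 32-39 [x1,x2,x3,x4=0100]: 11111111  (ones: 8)
  rows 40-47 [x1,x2,x3,x4=0101]: 11111111  (ones: 8)
  rows 48-55 [x1,x2,x3,x4=0110]: 11111111  (ones: 8)
  rows 56-63 [x1,x2,x3,x4=0111]: 11111111  (ones: 8)
  rows 64-71 [x1,x2,x3,x4=1000]: 11001111  (ones: 6)
  rows 72-79 [x1,x2,x3,x4=1001]: 11111111  (ones: 8)
  rows 80-87 [x1,x2,x3,x4=1010]: 11111111  (ones: 8)
  rows 88-95 [x1,x2,x3,x4=1011]: 11111111  (ones: 8)
  rows 96-103 [x1,x2,x3,x4=1100]: 11001111  (ones: 6)
  rows 104-111 [x1,x2,x3,x4=1101]: 11111111  (ones: 8)
  rows 112-119 [x1,x2,x3,x4=1110]: 11111111  (ones: 8)
  rows 120-127 [x1,x2,x3,x4=1111]: 11111111  (ones: 8)
Count of 1-rows = 8+8+8+8+8+8+8+8+6+8+8+8+6+8+8+8 = 124

124


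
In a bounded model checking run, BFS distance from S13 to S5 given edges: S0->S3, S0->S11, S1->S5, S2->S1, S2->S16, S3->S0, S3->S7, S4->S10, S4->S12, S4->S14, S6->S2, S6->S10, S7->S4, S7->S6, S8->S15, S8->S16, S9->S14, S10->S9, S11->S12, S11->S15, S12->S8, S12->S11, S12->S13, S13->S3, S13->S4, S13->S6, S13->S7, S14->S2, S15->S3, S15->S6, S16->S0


BFS layer-by-layer from S13:
  dist 0: {S13}
  dist 1: {S3, S4, S6, S7}
  dist 2: {S0, S2, S10, S12, S14}
  dist 3: {S1, S8, S9, S11, S16}
  dist 4: {S5, S15}
  -> S5 reached at distance 4
Shortest path length = 4

4


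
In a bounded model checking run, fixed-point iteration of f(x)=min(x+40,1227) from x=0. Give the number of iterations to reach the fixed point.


Step 1: x=0, cap=1227, increment=40
Step 2: x grows by 40 each step until capped at 1227; fixed point is x=1227
Step 3: iterations = ceil(1227/40) = 31

31


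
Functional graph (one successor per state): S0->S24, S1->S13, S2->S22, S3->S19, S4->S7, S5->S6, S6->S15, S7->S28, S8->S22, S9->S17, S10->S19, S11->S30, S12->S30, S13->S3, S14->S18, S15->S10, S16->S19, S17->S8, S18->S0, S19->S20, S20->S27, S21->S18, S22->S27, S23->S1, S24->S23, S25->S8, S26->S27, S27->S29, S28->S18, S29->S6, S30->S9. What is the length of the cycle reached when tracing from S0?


Trace from S0 until a state repeats:
  S0 -> S24 -> S23 -> S1 -> S13 -> S3 -> S19 -> S20 -> S27 -> S29 -> S6 -> S15 -> S10 -> S19
S19 first seen at step 6, revisited at step 13.
Cycle length = 13 - 6 = 7

7


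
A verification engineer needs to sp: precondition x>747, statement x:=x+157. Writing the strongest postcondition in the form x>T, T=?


Formula: sp(P, x:=E) = exists old_x. (x = E[old_x/x]) AND P[old_x/x] (old_x is the value of x before the assignment; eliminate old_x by solving x = E[old_x/x] for old_x)
Step 1: Precondition P: x>747, i.e. old_x > 747
Step 2: Assignment gives x = old_x + 157, so old_x = x - 157
Step 3: Substitute into P: x - 157 > 747
Step 4: Simplify: x > 747+157 = 904

904


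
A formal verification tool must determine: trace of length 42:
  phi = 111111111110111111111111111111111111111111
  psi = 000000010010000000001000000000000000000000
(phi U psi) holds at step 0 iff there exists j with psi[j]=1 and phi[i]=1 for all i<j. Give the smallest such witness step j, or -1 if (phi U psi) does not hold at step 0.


(phi U psi) at 0: need smallest j with psi[j]=1 and phi[i]=1 for all i in [0,j).
Scan from step 0:
  step 0: phi=1, psi=0 -> continue
  step 1: phi=1, psi=0 -> continue
  step 2: phi=1, psi=0 -> continue
  step 3: phi=1, psi=0 -> continue
  step 7: psi=1 and phi held for [0,7) -> witness found
Witness step = 7

7


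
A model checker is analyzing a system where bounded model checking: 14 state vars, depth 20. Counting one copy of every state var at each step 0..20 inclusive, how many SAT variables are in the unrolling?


BMC unrolls to depth k, creating one copy of each state var for steps 0..k.
Step count = 20 + 1 = 21 (steps 0 through 20)
Vars per step = 14
Total = 14 * 21 = 294

294


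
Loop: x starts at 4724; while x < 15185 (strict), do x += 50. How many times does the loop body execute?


Step 1: x goes from 4724 toward 15185 by 50; the body runs while x<15185, so iterations = ceil((bound-start)/step)
Step 2: Distance=10461
Step 3: ceil(10461/50)=210

210


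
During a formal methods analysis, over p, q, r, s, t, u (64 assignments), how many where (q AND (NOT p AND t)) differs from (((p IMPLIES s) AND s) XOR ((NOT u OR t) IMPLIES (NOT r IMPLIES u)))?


F1 = (q AND (NOT p AND t))
F2 = (((p IMPLIES s) AND s) XOR ((NOT u OR t) IMPLIES (NOT r IMPLIES u)))
Evaluate both on each of 64 rows (bits = p,q,r,s,t,u):
  row 0 [000000]: F1=0 F2=0 -> 0
  row 1 [000001]: F1=0 F2=1 (differ) -> 1
  row 2 [000010]: F1=0 F2=0 -> 0
  row 3 [000011]: F1=0 F2=1 (differ) -> 1
  row 4 [000100]: F1=0 F2=1 (differ) -> 1
  (every remaining row is evaluated the same way; all 64 results are listed next)
Full result column, 8 rows per line (p,q,r fixed per line; s,t,u runs 000..111 left to right):
  rows 0-7 [p,q,r=000]: 01011010  (ones: 4)
  rows 8-15 [p,q,r=001]: 11110000  (ones: 4)
  rows 16-23 [p,q,r=010]: 01101001  (ones: 4)
  rows 24-31 [p,q,r=011]: 11000011  (ones: 4)
  rows 32-39 [p,q,r=100]: 01011010  (ones: 4)
  rows 40-47 [p,q,r=101]: 11110000  (ones: 4)
  rows 48-55 [p,q,r=110]: 01011010  (ones: 4)
  rows 56-63 [p,q,r=111]: 11110000  (ones: 4)
Disagreements = 4+4+4+4+4+4+4+4 = 32

32


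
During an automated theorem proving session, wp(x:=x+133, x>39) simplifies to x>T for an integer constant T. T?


Formula: wp(x:=E, P) = P[E/x] (substitute E for x in postcondition)
Step 1: Postcondition: x>39
Step 2: Substitute x+133 for x: x+133>39
Step 3: Solve for x: x > 39-133 = -94

-94


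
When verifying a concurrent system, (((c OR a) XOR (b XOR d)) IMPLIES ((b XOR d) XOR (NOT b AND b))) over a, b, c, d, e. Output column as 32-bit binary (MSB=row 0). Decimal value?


Formula: (((c OR a) XOR (b XOR d)) IMPLIES ((b XOR d) XOR (NOT b AND b))) over a, b, c, d, e (32 rows)
Evaluate each row (bits = a,b,c,d,e, MSB first):
  row 0 [00000]: (((0 OR 0) XOR (0 XOR 0)) IMPLIES ((0 XOR 0) XOR (NOT 0 AND 0))) -> 1
  row 1 [00001]: (((0 OR 0) XOR (0 XOR 0)) IMPLIES ((0 XOR 0) XOR (NOT 0 AND 0))) -> 1
  row 2 [00010]: (((0 OR 0) XOR (0 XOR 1)) IMPLIES ((0 XOR 1) XOR (NOT 0 AND 0))) -> 1
  row 3 [00011]: (((0 OR 0) XOR (0 XOR 1)) IMPLIES ((0 XOR 1) XOR (NOT 0 AND 0))) -> 1
  row 4 [00100]: (((1 OR 0) XOR (0 XOR 0)) IMPLIES ((0 XOR 0) XOR (NOT 0 AND 0))) -> 0
  row 5 [00101]: (((1 OR 0) XOR (0 XOR 0)) IMPLIES ((0 XOR 0) XOR (NOT 0 AND 0))) -> 0
  row 6 [00110]: (((1 OR 0) XOR (0 XOR 1)) IMPLIES ((0 XOR 1) XOR (NOT 0 AND 0))) -> 1
  row 7 [00111]: (((1 OR 0) XOR (0 XOR 1)) IMPLIES ((0 XOR 1) XOR (NOT 0 AND 0))) -> 1
  row 8 [01000]: (((0 OR 0) XOR (1 XOR 0)) IMPLIES ((1 XOR 0) XOR (NOT 1 AND 1))) -> 1
  row 9 [01001]: (((0 OR 0) XOR (1 XOR 0)) IMPLIES ((1 XOR 0) XOR (NOT 1 AND 1))) -> 1
  row 10 [01010]: (((0 OR 0) XOR (1 XOR 1)) IMPLIES ((1 XOR 1) XOR (NOT 1 AND 1))) -> 1
  row 11 [01011]: (((0 OR 0) XOR (1 XOR 1)) IMPLIES ((1 XOR 1) XOR (NOT 1 AND 1))) -> 1
  row 12 [01100]: (((1 OR 0) XOR (1 XOR 0)) IMPLIES ((1 XOR 0) XOR (NOT 1 AND 1))) -> 1
  row 13 [01101]: (((1 OR 0) XOR (1 XOR 0)) IMPLIES ((1 XOR 0) XOR (NOT 1 AND 1))) -> 1
  row 14 [01110]: (((1 OR 0) XOR (1 XOR 1)) IMPLIES ((1 XOR 1) XOR (NOT 1 AND 1))) -> 0
  row 15 [01111]: (((1 OR 0) XOR (1 XOR 1)) IMPLIES ((1 XOR 1) XOR (NOT 1 AND 1))) -> 0
  row 16 [10000]: (((0 OR 1) XOR (0 XOR 0)) IMPLIES ((0 XOR 0) XOR (NOT 0 AND 0))) -> 0
  row 17 [10001]: (((0 OR 1) XOR (0 XOR 0)) IMPLIES ((0 XOR 0) XOR (NOT 0 AND 0))) -> 0
  row 18 [10010]: (((0 OR 1) XOR (0 XOR 1)) IMPLIES ((0 XOR 1) XOR (NOT 0 AND 0))) -> 1
  row 19 [10011]: (((0 OR 1) XOR (0 XOR 1)) IMPLIES ((0 XOR 1) XOR (NOT 0 AND 0))) -> 1
  row 20 [10100]: (((1 OR 1) XOR (0 XOR 0)) IMPLIES ((0 XOR 0) XOR (NOT 0 AND 0))) -> 0
  row 21 [10101]: (((1 OR 1) XOR (0 XOR 0)) IMPLIES ((0 XOR 0) XOR (NOT 0 AND 0))) -> 0
  row 22 [10110]: (((1 OR 1) XOR (0 XOR 1)) IMPLIES ((0 XOR 1) XOR (NOT 0 AND 0))) -> 1
  row 23 [10111]: (((1 OR 1) XOR (0 XOR 1)) IMPLIES ((0 XOR 1) XOR (NOT 0 AND 0))) -> 1
  row 24 [11000]: (((0 OR 1) XOR (1 XOR 0)) IMPLIES ((1 XOR 0) XOR (NOT 1 AND 1))) -> 1
  row 25 [11001]: (((0 OR 1) XOR (1 XOR 0)) IMPLIES ((1 XOR 0) XOR (NOT 1 AND 1))) -> 1
  row 26 [11010]: (((0 OR 1) XOR (1 XOR 1)) IMPLIES ((1 XOR 1) XOR (NOT 1 AND 1))) -> 0
  row 27 [11011]: (((0 OR 1) XOR (1 XOR 1)) IMPLIES ((1 XOR 1) XOR (NOT 1 AND 1))) -> 0
  row 28 [11100]: (((1 OR 1) XOR (1 XOR 0)) IMPLIES ((1 XOR 0) XOR (NOT 1 AND 1))) -> 1
  row 29 [11101]: (((1 OR 1) XOR (1 XOR 0)) IMPLIES ((1 XOR 0) XOR (NOT 1 AND 1))) -> 1
  row 30 [11110]: (((1 OR 1) XOR (1 XOR 1)) IMPLIES ((1 XOR 1) XOR (NOT 1 AND 1))) -> 0
  row 31 [11111]: (((1 OR 1) XOR (1 XOR 1)) IMPLIES ((1 XOR 1) XOR (NOT 1 AND 1))) -> 0
Full result column, 4 rows per line (a,b,c fixed per line; d,e runs 00..11 left to right):
  rows 0-3 [a,b,c=000]: 1111  = hex F
  rows 4-7 [a,b,c=001]: 0011  = hex 3
  rows 8-11 [a,b,c=010]: 1111  = hex F
  rows 12-15 [a,b,c=011]: 1100  = hex C
  rows 16-19 [a,b,c=100]: 0011  = hex 3
  rows 20-23 [a,b,c=101]: 0011  = hex 3
  rows 24-27 [a,b,c=110]: 1100  = hex C
  rows 28-31 [a,b,c=111]: 1100  = hex C
Output column (row 0 .. row 31) = 11110011111111000011001111001100
Output column grouped in 4s = 1111 0011 1111 1100 0011 0011 1100 1100 = 0xF3FC33CC
Convert to decimal digit by digit (value = value*16 + digit):
  F -> 15
  15*16 + 3 = 243
  243*16 + 15 (F) = 3903
  3903*16 + 12 (C) = 62460
  62460*16 + 3 = 999363
  999363*16 + 3 = 15989811
  15989811*16 + 12 (C) = 255836988
  255836988*16 + 12 (C) = 4093391820
Decimal = 4093391820

4093391820
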